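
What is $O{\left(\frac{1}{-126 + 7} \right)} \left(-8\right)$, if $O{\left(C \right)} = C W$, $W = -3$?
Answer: $- \frac{24}{119} \approx -0.20168$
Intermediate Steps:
$O{\left(C \right)} = - 3 C$ ($O{\left(C \right)} = C \left(-3\right) = - 3 C$)
$O{\left(\frac{1}{-126 + 7} \right)} \left(-8\right) = - \frac{3}{-126 + 7} \left(-8\right) = - \frac{3}{-119} \left(-8\right) = \left(-3\right) \left(- \frac{1}{119}\right) \left(-8\right) = \frac{3}{119} \left(-8\right) = - \frac{24}{119}$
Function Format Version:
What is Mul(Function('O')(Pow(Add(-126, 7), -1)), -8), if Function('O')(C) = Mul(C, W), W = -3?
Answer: Rational(-24, 119) ≈ -0.20168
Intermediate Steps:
Function('O')(C) = Mul(-3, C) (Function('O')(C) = Mul(C, -3) = Mul(-3, C))
Mul(Function('O')(Pow(Add(-126, 7), -1)), -8) = Mul(Mul(-3, Pow(Add(-126, 7), -1)), -8) = Mul(Mul(-3, Pow(-119, -1)), -8) = Mul(Mul(-3, Rational(-1, 119)), -8) = Mul(Rational(3, 119), -8) = Rational(-24, 119)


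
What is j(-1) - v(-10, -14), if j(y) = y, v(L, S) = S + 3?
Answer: 10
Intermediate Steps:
v(L, S) = 3 + S
j(-1) - v(-10, -14) = -1 - (3 - 14) = -1 - 1*(-11) = -1 + 11 = 10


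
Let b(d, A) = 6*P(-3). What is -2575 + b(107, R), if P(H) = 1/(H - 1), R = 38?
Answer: -5153/2 ≈ -2576.5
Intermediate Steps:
P(H) = 1/(-1 + H)
b(d, A) = -3/2 (b(d, A) = 6/(-1 - 3) = 6/(-4) = 6*(-¼) = -3/2)
-2575 + b(107, R) = -2575 - 3/2 = -5153/2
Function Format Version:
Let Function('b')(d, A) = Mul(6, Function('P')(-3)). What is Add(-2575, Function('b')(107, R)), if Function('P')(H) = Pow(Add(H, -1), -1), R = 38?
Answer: Rational(-5153, 2) ≈ -2576.5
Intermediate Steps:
Function('P')(H) = Pow(Add(-1, H), -1)
Function('b')(d, A) = Rational(-3, 2) (Function('b')(d, A) = Mul(6, Pow(Add(-1, -3), -1)) = Mul(6, Pow(-4, -1)) = Mul(6, Rational(-1, 4)) = Rational(-3, 2))
Add(-2575, Function('b')(107, R)) = Add(-2575, Rational(-3, 2)) = Rational(-5153, 2)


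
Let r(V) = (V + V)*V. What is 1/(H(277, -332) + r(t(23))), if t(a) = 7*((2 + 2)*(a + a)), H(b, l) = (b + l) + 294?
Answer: 1/3318127 ≈ 3.0137e-7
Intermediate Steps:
H(b, l) = 294 + b + l
t(a) = 56*a (t(a) = 7*(4*(2*a)) = 7*(8*a) = 56*a)
r(V) = 2*V**2 (r(V) = (2*V)*V = 2*V**2)
1/(H(277, -332) + r(t(23))) = 1/((294 + 277 - 332) + 2*(56*23)**2) = 1/(239 + 2*1288**2) = 1/(239 + 2*1658944) = 1/(239 + 3317888) = 1/3318127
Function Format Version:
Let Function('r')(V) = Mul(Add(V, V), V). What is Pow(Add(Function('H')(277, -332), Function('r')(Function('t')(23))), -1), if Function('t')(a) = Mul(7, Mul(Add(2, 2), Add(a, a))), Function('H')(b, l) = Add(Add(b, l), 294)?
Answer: Rational(1, 3318127) ≈ 3.0137e-7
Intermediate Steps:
Function('H')(b, l) = Add(294, b, l)
Function('t')(a) = Mul(56, a) (Function('t')(a) = Mul(7, Mul(4, Mul(2, a))) = Mul(7, Mul(8, a)) = Mul(56, a))
Function('r')(V) = Mul(2, Pow(V, 2)) (Function('r')(V) = Mul(Mul(2, V), V) = Mul(2, Pow(V, 2)))
Pow(Add(Function('H')(277, -332), Function('r')(Function('t')(23))), -1) = Pow(Add(Add(294, 277, -332), Mul(2, Pow(Mul(56, 23), 2))), -1) = Pow(Add(239, Mul(2, Pow(1288, 2))), -1) = Pow(Add(239, Mul(2, 1658944)), -1) = Pow(Add(239, 3317888), -1) = Pow(3318127, -1) = Rational(1, 3318127)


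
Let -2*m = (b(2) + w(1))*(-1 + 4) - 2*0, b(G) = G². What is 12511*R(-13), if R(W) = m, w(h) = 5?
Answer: -337797/2 ≈ -1.6890e+5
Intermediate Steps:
m = -27/2 (m = -((2² + 5)*(-1 + 4) - 2*0)/2 = -((4 + 5)*3 - 1*0)/2 = -(9*3 + 0)/2 = -(27 + 0)/2 = -½*27 = -27/2 ≈ -13.500)
R(W) = -27/2
12511*R(-13) = 12511*(-27/2) = -337797/2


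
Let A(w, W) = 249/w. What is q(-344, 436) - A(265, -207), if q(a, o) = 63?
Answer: 16446/265 ≈ 62.060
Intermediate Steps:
q(-344, 436) - A(265, -207) = 63 - 249/265 = 16446/265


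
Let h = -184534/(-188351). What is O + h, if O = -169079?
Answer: -31846014195/188351 ≈ -1.6908e+5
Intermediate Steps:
h = 184534/188351 (h = -184534*(-1/188351) = 184534/188351 ≈ 0.97973)
O + h = -169079 + 184534/188351 = -31846014195/188351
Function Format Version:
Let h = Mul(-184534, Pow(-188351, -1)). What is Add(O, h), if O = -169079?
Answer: Rational(-31846014195, 188351) ≈ -1.6908e+5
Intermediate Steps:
h = Rational(184534, 188351) (h = Mul(-184534, Rational(-1, 188351)) = Rational(184534, 188351) ≈ 0.97973)
Add(O, h) = Add(-169079, Rational(184534, 188351)) = Rational(-31846014195, 188351)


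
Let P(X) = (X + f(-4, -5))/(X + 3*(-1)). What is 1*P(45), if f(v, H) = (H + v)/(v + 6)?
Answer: 27/28 ≈ 0.96429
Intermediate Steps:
f(v, H) = (H + v)/(6 + v)
P(X) = (-9/2 + X)/(-3 + X) (P(X) = (X + (-5 - 4)/(6 - 4))/(X + 3*(-1)) = (X - 9/2)/(X - 3) = (X + (½)*(-9))/(-3 + X) = (X - 9/2)/(-3 + X) = (-9/2 + X)/(-3 + X))
1*P(45) = 1*((-9/2 + 45)/(-3 + 45)) = 1*((81/2)/42) = 1*((1/42)*(81/2)) = 1*(27/28) = 27/28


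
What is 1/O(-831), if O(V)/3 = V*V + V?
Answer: 1/2069190 ≈ 4.8328e-7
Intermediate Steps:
O(V) = 3*V + 3*V**2 (O(V) = 3*(V*V + V) = 3*(V**2 + V) = 3*(V + V**2) = 3*V + 3*V**2)
1/O(-831) = 1/(3*(-831)*(1 - 831)) = 1/(3*(-831)*(-830)) = 1/2069190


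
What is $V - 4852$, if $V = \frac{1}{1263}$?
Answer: $- \frac{6128075}{1263} \approx -4852.0$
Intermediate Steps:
$V = \frac{1}{1263} \approx 0.00079177$
$V - 4852 = \frac{1}{1263} - 4852 = - \frac{6128075}{1263}$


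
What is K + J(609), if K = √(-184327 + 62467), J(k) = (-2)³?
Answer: -8 + 6*I*√3385 ≈ -8.0 + 349.08*I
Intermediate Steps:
J(k) = -8
K = 6*I*√3385 (K = √(-121860) = 6*I*√3385 ≈ 349.08*I)
K + J(609) = 6*I*√3385 - 8 = -8 + 6*I*√3385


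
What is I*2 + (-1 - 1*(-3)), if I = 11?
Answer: 24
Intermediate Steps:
I*2 + (-1 - 1*(-3)) = 11*2 + (-1 - 1*(-3)) = 22 + (-1 + 3) = 22 + 2 = 24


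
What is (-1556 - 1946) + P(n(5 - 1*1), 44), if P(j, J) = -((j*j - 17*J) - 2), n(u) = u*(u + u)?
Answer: -3776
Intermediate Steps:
n(u) = 2*u² (n(u) = u*(2*u) = 2*u²)
P(j, J) = 2 - j² + 17*J (P(j, J) = -((j² - 17*J) - 2) = -(-2 + j² - 17*J) = 2 - j² + 17*J)
(-1556 - 1946) + P(n(5 - 1*1), 44) = (-1556 - 1946) + (2 - (2*(5 - 1*1)²)² + 17*44) = -3502 + (2 - (2*(5 - 1)²)² + 748) = -3502 + (2 - (2*4²)² + 748) = -3502 + (2 - (2*16)² + 748) = -3502 + (2 - 1*32² + 748) = -3502 + (2 - 1*1024 + 748) = -3502 + (2 - 1024 + 748) = -3502 - 274 = -3776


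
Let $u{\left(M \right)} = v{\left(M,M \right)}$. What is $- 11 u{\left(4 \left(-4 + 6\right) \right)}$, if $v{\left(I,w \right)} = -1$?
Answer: $11$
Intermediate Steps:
$u{\left(M \right)} = -1$
$- 11 u{\left(4 \left(-4 + 6\right) \right)} = \left(-11\right) \left(-1\right) = 11$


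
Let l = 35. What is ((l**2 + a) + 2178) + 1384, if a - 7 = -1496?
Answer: 3298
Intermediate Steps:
a = -1489 (a = 7 - 1496 = -1489)
((l**2 + a) + 2178) + 1384 = ((35**2 - 1489) + 2178) + 1384 = ((1225 - 1489) + 2178) + 1384 = (-264 + 2178) + 1384 = 1914 + 1384 = 3298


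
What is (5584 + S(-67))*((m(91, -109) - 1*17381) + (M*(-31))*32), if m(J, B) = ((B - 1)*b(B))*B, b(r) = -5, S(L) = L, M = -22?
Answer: -306232119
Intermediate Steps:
m(J, B) = B*(5 - 5*B) (m(J, B) = ((B - 1)*(-5))*B = ((-1 + B)*(-5))*B = (5 - 5*B)*B = B*(5 - 5*B))
(5584 + S(-67))*((m(91, -109) - 1*17381) + (M*(-31))*32) = (5584 - 67)*((5*(-109)*(1 - 1*(-109)) - 1*17381) - 22*(-31)*32) = 5517*((5*(-109)*(1 + 109) - 17381) + 682*32) = 5517*((5*(-109)*110 - 17381) + 21824) = 5517*((-59950 - 17381) + 21824) = 5517*(-77331 + 21824) = 5517*(-55507) = -306232119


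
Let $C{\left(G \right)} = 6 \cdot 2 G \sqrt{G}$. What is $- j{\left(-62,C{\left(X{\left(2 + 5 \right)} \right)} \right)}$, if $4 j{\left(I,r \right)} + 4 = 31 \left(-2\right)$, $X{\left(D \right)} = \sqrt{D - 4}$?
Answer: $\frac{33}{2} \approx 16.5$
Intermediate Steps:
$X{\left(D \right)} = \sqrt{-4 + D}$
$C{\left(G \right)} = 12 G^{\frac{3}{2}}$ ($C{\left(G \right)} = 12 G \sqrt{G} = 12 G^{\frac{3}{2}}$)
$j{\left(I,r \right)} = - \frac{33}{2}$ ($j{\left(I,r \right)} = -1 + \frac{31 \left(-2\right)}{4} = -1 + \frac{1}{4} \left(-62\right) = -1 - \frac{31}{2} = - \frac{33}{2}$)
$- j{\left(-62,C{\left(X{\left(2 + 5 \right)} \right)} \right)} = \left(-1\right) \left(- \frac{33}{2}\right) = \frac{33}{2}$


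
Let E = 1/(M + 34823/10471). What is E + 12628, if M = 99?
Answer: 13530306327/1071452 ≈ 12628.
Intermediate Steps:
E = 10471/1071452 (E = 1/(99 + 34823/10471) = 1/(1071452/10471) = 10471/1071452 ≈ 0.0097727)
E + 12628 = 10471/1071452 + 12628 = 13530306327/1071452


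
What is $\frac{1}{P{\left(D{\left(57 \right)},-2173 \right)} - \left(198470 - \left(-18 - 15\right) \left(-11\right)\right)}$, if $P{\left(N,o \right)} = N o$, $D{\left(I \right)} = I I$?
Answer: $- \frac{1}{7258184} \approx -1.3778 \cdot 10^{-7}$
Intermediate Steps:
$D{\left(I \right)} = I^{2}$
$\frac{1}{P{\left(D{\left(57 \right)},-2173 \right)} - \left(198470 - \left(-18 - 15\right) \left(-11\right)\right)} = \frac{1}{57^{2} \left(-2173\right) - \left(198470 - \left(-18 - 15\right) \left(-11\right)\right)} = \frac{1}{3249 \left(-2173\right) - 198107} = \frac{1}{-7060077 + \left(363 - 198470\right)} = \frac{1}{-7060077 - 198107} = \frac{1}{-7258184} = - \frac{1}{7258184}$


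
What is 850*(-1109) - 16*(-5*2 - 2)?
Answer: -942458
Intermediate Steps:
850*(-1109) - 16*(-5*2 - 2) = -942650 - 16*(-10 - 2) = -942650 - 16*(-12) = -942650 + 192 = -942458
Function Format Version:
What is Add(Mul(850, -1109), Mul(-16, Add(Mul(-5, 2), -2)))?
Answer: -942458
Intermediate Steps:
Add(Mul(850, -1109), Mul(-16, Add(Mul(-5, 2), -2))) = Add(-942650, Mul(-16, Add(-10, -2))) = Add(-942650, Mul(-16, -12)) = Add(-942650, 192) = -942458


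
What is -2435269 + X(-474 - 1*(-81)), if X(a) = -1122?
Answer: -2436391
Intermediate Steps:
-2435269 + X(-474 - 1*(-81)) = -2435269 - 1122 = -2436391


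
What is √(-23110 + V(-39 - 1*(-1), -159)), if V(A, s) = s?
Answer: I*√23269 ≈ 152.54*I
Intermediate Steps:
√(-23110 + V(-39 - 1*(-1), -159)) = √(-23110 - 159) = √(-23269) = I*√23269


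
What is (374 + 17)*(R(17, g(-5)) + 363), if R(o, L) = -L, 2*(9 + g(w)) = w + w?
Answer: 147407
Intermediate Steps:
g(w) = -9 + w (g(w) = -9 + (w + w)/2 = -9 + (2*w)/2 = -9 + w)
(374 + 17)*(R(17, g(-5)) + 363) = (374 + 17)*(-(-9 - 5) + 363) = 391*(-1*(-14) + 363) = 391*(14 + 363) = 391*377 = 147407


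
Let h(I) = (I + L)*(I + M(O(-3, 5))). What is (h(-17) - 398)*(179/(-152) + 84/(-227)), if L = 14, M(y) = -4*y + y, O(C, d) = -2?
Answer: 19491365/34504 ≈ 564.90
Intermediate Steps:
M(y) = -3*y
h(I) = (6 + I)*(14 + I) (h(I) = (I + 14)*(I - 3*(-2)) = (14 + I)*(I + 6) = (14 + I)*(6 + I) = (6 + I)*(14 + I))
(h(-17) - 398)*(179/(-152) + 84/(-227)) = ((84 + (-17)**2 + 20*(-17)) - 398)*(179/(-152) + 84/(-227)) = ((84 + 289 - 340) - 398)*(179*(-1/152) + 84*(-1/227)) = (33 - 398)*(-179/152 - 84/227) = -365*(-53401/34504) = 19491365/34504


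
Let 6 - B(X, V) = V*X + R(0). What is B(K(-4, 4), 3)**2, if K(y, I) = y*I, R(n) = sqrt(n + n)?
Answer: 2916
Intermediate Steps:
R(n) = sqrt(2)*sqrt(n) (R(n) = sqrt(2*n) = sqrt(2)*sqrt(n))
K(y, I) = I*y
B(X, V) = 6 - V*X (B(X, V) = 6 - (V*X + sqrt(2)*sqrt(0)) = 6 - (V*X + sqrt(2)*0) = 6 - (V*X + 0) = 6 - V*X)
B(K(-4, 4), 3)**2 = (6 - 1*3*4*(-4))**2 = (6 - 1*3*(-16))**2 = (6 + 48)**2 = 54**2 = 2916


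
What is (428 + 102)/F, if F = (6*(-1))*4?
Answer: -265/12 ≈ -22.083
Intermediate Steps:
F = -24 (F = -6*4 = -24)
(428 + 102)/F = (428 + 102)/(-24) = 530*(-1/24) = -265/12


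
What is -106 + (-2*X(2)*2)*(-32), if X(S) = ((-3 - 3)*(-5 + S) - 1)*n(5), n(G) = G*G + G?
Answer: 65174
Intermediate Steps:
n(G) = G + G² (n(G) = G² + G = G + G²)
X(S) = 870 - 180*S (X(S) = ((-3 - 3)*(-5 + S) - 1)*(5*(1 + 5)) = (-6*(-5 + S) - 1)*(5*6) = ((30 - 6*S) - 1)*30 = (29 - 6*S)*30 = 870 - 180*S)
-106 + (-2*X(2)*2)*(-32) = -106 + (-2*(870 - 180*2)*2)*(-32) = -106 + (-2*(870 - 360)*2)*(-32) = -106 + (-2*510*2)*(-32) = -106 - 1020*2*(-32) = -106 - 2040*(-32) = -106 + 65280 = 65174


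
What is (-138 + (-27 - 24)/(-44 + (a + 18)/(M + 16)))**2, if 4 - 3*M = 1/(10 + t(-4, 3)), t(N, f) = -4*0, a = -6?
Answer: 1050774655329/56130064 ≈ 18720.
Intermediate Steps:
t(N, f) = 0
M = 13/10 (M = 4/3 - 1/(3*(10 + 0)) = 4/3 - 1/3/10 = 4/3 - 1/3*1/10 = 4/3 - 1/30 = 13/10 ≈ 1.3000)
(-138 + (-27 - 24)/(-44 + (a + 18)/(M + 16)))**2 = (-138 + (-27 - 24)/(-44 + (-6 + 18)/(13/10 + 16)))**2 = (-138 - 51/(-44 + 12/(173/10)))**2 = (-138 - 51/(-44 + 12*(10/173)))**2 = (-138 - 51/(-44 + 120/173))**2 = (-138 - 51/(-7492/173))**2 = (-138 - 51*(-173/7492))**2 = (-138 + 8823/7492)**2 = (-1025073/7492)**2 = 1050774655329/56130064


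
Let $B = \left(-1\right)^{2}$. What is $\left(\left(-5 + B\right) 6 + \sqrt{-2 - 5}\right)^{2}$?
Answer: $\left(-24 + i \sqrt{7}\right)^{2} \approx 569.0 - 127.0 i$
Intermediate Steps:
$B = 1$
$\left(\left(-5 + B\right) 6 + \sqrt{-2 - 5}\right)^{2} = \left(\left(-5 + 1\right) 6 + \sqrt{-2 - 5}\right)^{2} = \left(\left(-4\right) 6 + \sqrt{-7}\right)^{2} = \left(-24 + i \sqrt{7}\right)^{2}$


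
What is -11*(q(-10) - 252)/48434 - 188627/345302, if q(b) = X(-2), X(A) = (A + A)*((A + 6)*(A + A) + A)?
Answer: -4226131079/8362178534 ≈ -0.50539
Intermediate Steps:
X(A) = 2*A*(A + 2*A*(6 + A)) (X(A) = (2*A)*((6 + A)*(2*A) + A) = (2*A)*(2*A*(6 + A) + A) = (2*A)*(A + 2*A*(6 + A)) = 2*A*(A + 2*A*(6 + A)))
q(b) = 72 (q(b) = (-2)**2*(26 + 4*(-2)) = 4*(26 - 8) = 4*18 = 72)
-11*(q(-10) - 252)/48434 - 188627/345302 = -11*(72 - 252)/48434 - 188627/345302 = -11*(-180)*(1/48434) - 188627*1/345302 = 1980*(1/48434) - 188627/345302 = 990/24217 - 188627/345302 = -4226131079/8362178534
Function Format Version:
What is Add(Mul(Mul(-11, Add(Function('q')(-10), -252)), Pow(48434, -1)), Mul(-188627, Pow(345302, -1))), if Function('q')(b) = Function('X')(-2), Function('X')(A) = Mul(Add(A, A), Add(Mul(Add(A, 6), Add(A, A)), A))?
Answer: Rational(-4226131079, 8362178534) ≈ -0.50539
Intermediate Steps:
Function('X')(A) = Mul(2, A, Add(A, Mul(2, A, Add(6, A)))) (Function('X')(A) = Mul(Mul(2, A), Add(Mul(Add(6, A), Mul(2, A)), A)) = Mul(Mul(2, A), Add(Mul(2, A, Add(6, A)), A)) = Mul(Mul(2, A), Add(A, Mul(2, A, Add(6, A)))) = Mul(2, A, Add(A, Mul(2, A, Add(6, A)))))
Function('q')(b) = 72 (Function('q')(b) = Mul(Pow(-2, 2), Add(26, Mul(4, -2))) = Mul(4, Add(26, -8)) = Mul(4, 18) = 72)
Add(Mul(Mul(-11, Add(Function('q')(-10), -252)), Pow(48434, -1)), Mul(-188627, Pow(345302, -1))) = Add(Mul(Mul(-11, Add(72, -252)), Pow(48434, -1)), Mul(-188627, Pow(345302, -1))) = Add(Mul(Mul(-11, -180), Rational(1, 48434)), Mul(-188627, Rational(1, 345302))) = Add(Mul(1980, Rational(1, 48434)), Rational(-188627, 345302)) = Add(Rational(990, 24217), Rational(-188627, 345302)) = Rational(-4226131079, 8362178534)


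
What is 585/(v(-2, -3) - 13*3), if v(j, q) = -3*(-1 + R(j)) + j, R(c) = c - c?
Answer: -585/38 ≈ -15.395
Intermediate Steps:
R(c) = 0
v(j, q) = 3 + j (v(j, q) = -3*(-1 + 0) + j = -3*(-1) + j = 3 + j)
585/(v(-2, -3) - 13*3) = 585/((3 - 2) - 13*3) = 585/(1 - 39) = 585/(-38) = 585*(-1/38) = -585/38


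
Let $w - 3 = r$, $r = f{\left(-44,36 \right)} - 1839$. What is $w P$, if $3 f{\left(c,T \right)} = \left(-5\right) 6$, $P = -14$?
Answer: $25844$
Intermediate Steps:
$f{\left(c,T \right)} = -10$ ($f{\left(c,T \right)} = \frac{\left(-5\right) 6}{3} = \frac{1}{3} \left(-30\right) = -10$)
$r = -1849$ ($r = -10 - 1839 = -1849$)
$w = -1846$ ($w = 3 - 1849 = -1846$)
$w P = \left(-1846\right) \left(-14\right) = 25844$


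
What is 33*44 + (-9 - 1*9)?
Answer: 1434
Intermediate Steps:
33*44 + (-9 - 1*9) = 1452 + (-9 - 9) = 1452 - 18 = 1434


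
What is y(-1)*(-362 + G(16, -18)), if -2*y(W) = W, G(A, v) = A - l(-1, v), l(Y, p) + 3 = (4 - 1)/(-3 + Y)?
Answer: -1369/8 ≈ -171.13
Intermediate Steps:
l(Y, p) = -3 + 3/(-3 + Y) (l(Y, p) = -3 + (4 - 1)/(-3 + Y) = -3 + 3/(-3 + Y))
G(A, v) = 15/4 + A (G(A, v) = A - 3*(4 - 1*(-1))/(-3 - 1) = A - 3*(4 + 1)/(-4) = A - 3*(-1)*5/4 = A - 1*(-15/4) = A + 15/4 = 15/4 + A)
y(W) = -W/2
y(-1)*(-362 + G(16, -18)) = (-1/2*(-1))*(-362 + (15/4 + 16)) = (-362 + 79/4)/2 = (1/2)*(-1369/4) = -1369/8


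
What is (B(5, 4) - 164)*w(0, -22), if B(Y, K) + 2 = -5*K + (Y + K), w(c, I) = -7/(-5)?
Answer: -1239/5 ≈ -247.80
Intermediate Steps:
w(c, I) = 7/5 (w(c, I) = -7*(-⅕) = 7/5)
B(Y, K) = -2 + Y - 4*K (B(Y, K) = -2 + (-5*K + (Y + K)) = -2 + (-5*K + (K + Y)) = -2 + (Y - 4*K) = -2 + Y - 4*K)
(B(5, 4) - 164)*w(0, -22) = ((-2 + 5 - 4*4) - 164)*(7/5) = ((-2 + 5 - 16) - 164)*(7/5) = (-13 - 164)*(7/5) = -177*7/5 = -1239/5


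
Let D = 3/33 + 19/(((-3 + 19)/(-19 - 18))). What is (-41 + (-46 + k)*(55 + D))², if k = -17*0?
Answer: 2377245049/7744 ≈ 3.0698e+5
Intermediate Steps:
D = -7717/176 (D = 3*(1/33) + 19/((16/(-37))) = 1/11 + 19/((16*(-1/37))) = 1/11 + 19/(-16/37) = 1/11 + 19*(-37/16) = 1/11 - 703/16 = -7717/176 ≈ -43.847)
k = 0
(-41 + (-46 + k)*(55 + D))² = (-41 + (-46 + 0)*(55 - 7717/176))² = (-41 - 46*1963/176)² = (-41 - 45149/88)² = (-48757/88)² = 2377245049/7744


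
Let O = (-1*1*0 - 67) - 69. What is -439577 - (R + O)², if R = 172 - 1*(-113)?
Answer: -461778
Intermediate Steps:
O = -136 (O = (-1*0 - 67) - 69 = (0 - 67) - 69 = -67 - 69 = -136)
R = 285 (R = 172 + 113 = 285)
-439577 - (R + O)² = -439577 - (285 - 136)² = -439577 - 1*149² = -439577 - 1*22201 = -439577 - 22201 = -461778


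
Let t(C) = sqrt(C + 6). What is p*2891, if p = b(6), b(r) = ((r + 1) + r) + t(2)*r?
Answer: 37583 + 34692*sqrt(2) ≈ 86645.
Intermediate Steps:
t(C) = sqrt(6 + C)
b(r) = 1 + 2*r + 2*r*sqrt(2) (b(r) = ((r + 1) + r) + sqrt(6 + 2)*r = ((1 + r) + r) + sqrt(8)*r = (1 + 2*r) + (2*sqrt(2))*r = (1 + 2*r) + 2*r*sqrt(2) = 1 + 2*r + 2*r*sqrt(2))
p = 13 + 12*sqrt(2) (p = 1 + 2*6 + 2*6*sqrt(2) = 1 + 12 + 12*sqrt(2) = 13 + 12*sqrt(2) ≈ 29.971)
p*2891 = (13 + 12*sqrt(2))*2891 = 37583 + 34692*sqrt(2)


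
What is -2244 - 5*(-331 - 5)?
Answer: -564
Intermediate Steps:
-2244 - 5*(-331 - 5) = -2244 - 5*(-336) = -2244 + 1680 = -564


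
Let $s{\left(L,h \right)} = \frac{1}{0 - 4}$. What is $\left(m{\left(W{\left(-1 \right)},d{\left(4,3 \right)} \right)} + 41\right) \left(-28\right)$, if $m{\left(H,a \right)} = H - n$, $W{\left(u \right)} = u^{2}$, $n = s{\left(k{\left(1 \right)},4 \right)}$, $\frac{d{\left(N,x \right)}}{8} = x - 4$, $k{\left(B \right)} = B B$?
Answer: $-1183$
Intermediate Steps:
$k{\left(B \right)} = B^{2}$
$d{\left(N,x \right)} = -32 + 8 x$ ($d{\left(N,x \right)} = 8 \left(x - 4\right) = 8 \left(-4 + x\right) = -32 + 8 x$)
$s{\left(L,h \right)} = - \frac{1}{4}$ ($s{\left(L,h \right)} = \frac{1}{-4} = - \frac{1}{4}$)
$n = - \frac{1}{4} \approx -0.25$
$m{\left(H,a \right)} = \frac{1}{4} + H$ ($m{\left(H,a \right)} = H - - \frac{1}{4} = H + \frac{1}{4} = \frac{1}{4} + H$)
$\left(m{\left(W{\left(-1 \right)},d{\left(4,3 \right)} \right)} + 41\right) \left(-28\right) = \left(\left(\frac{1}{4} + \left(-1\right)^{2}\right) + 41\right) \left(-28\right) = \left(\left(\frac{1}{4} + 1\right) + 41\right) \left(-28\right) = \left(\frac{5}{4} + 41\right) \left(-28\right) = \frac{169}{4} \left(-28\right) = -1183$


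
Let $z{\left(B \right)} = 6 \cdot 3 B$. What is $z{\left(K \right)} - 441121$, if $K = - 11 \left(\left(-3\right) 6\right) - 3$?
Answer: $-437611$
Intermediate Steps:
$K = 195$ ($K = \left(-11\right) \left(-18\right) - 3 = 198 - 3 = 195$)
$z{\left(B \right)} = 18 B$
$z{\left(K \right)} - 441121 = 18 \cdot 195 - 441121 = 3510 - 441121 = -437611$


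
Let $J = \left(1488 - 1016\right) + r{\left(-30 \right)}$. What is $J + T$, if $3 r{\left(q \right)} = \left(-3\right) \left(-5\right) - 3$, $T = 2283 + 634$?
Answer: $3393$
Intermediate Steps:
$T = 2917$
$r{\left(q \right)} = 4$ ($r{\left(q \right)} = \frac{\left(-3\right) \left(-5\right) - 3}{3} = \frac{15 - 3}{3} = \frac{1}{3} \cdot 12 = 4$)
$J = 476$ ($J = \left(1488 - 1016\right) + 4 = 472 + 4 = 476$)
$J + T = 476 + 2917 = 3393$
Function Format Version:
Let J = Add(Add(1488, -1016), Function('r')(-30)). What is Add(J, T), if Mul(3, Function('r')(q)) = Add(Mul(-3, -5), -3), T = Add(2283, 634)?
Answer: 3393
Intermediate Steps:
T = 2917
Function('r')(q) = 4 (Function('r')(q) = Mul(Rational(1, 3), Add(Mul(-3, -5), -3)) = Mul(Rational(1, 3), Add(15, -3)) = Mul(Rational(1, 3), 12) = 4)
J = 476 (J = Add(Add(1488, -1016), 4) = Add(472, 4) = 476)
Add(J, T) = Add(476, 2917) = 3393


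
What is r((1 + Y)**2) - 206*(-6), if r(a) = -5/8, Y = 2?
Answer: 9883/8 ≈ 1235.4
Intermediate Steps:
r(a) = -5/8 (r(a) = -5*1/8 = -5/8)
r((1 + Y)**2) - 206*(-6) = -5/8 - 206*(-6) = -5/8 - 103*(-12) = -5/8 + 1236 = 9883/8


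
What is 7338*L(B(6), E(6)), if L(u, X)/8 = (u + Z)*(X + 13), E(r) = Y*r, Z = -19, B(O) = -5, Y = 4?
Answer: -52129152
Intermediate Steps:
E(r) = 4*r
L(u, X) = 8*(-19 + u)*(13 + X) (L(u, X) = 8*((u - 19)*(X + 13)) = 8*((-19 + u)*(13 + X)) = 8*(-19 + u)*(13 + X))
7338*L(B(6), E(6)) = 7338*(-1976 - 608*6 + 104*(-5) + 8*(4*6)*(-5)) = 7338*(-1976 - 152*24 - 520 + 8*24*(-5)) = 7338*(-1976 - 3648 - 520 - 960) = 7338*(-7104) = -52129152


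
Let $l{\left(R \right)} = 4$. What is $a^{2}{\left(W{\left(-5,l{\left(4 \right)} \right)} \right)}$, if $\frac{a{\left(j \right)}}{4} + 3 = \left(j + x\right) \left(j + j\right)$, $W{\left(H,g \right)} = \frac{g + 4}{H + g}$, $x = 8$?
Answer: $144$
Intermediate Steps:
$W{\left(H,g \right)} = \frac{4 + g}{H + g}$
$a{\left(j \right)} = -12 + 8 j \left(8 + j\right)$ ($a{\left(j \right)} = -12 + 4 \left(j + 8\right) \left(j + j\right) = -12 + 4 \left(8 + j\right) 2 j = -12 + 4 \cdot 2 j \left(8 + j\right) = -12 + 8 j \left(8 + j\right)$)
$a^{2}{\left(W{\left(-5,l{\left(4 \right)} \right)} \right)} = \left(-12 + 8 \left(\frac{4 + 4}{-5 + 4}\right)^{2} + 64 \frac{4 + 4}{-5 + 4}\right)^{2} = \left(-12 + 8 \left(\frac{1}{-1} \cdot 8\right)^{2} + 64 \frac{1}{-1} \cdot 8\right)^{2} = \left(-12 + 8 \left(\left(-1\right) 8\right)^{2} + 64 \left(\left(-1\right) 8\right)\right)^{2} = \left(-12 + 8 \left(-8\right)^{2} + 64 \left(-8\right)\right)^{2} = \left(-12 + 8 \cdot 64 - 512\right)^{2} = \left(-12 + 512 - 512\right)^{2} = \left(-12\right)^{2} = 144$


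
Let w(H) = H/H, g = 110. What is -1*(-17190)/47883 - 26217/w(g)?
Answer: -418443807/15961 ≈ -26217.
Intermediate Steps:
w(H) = 1
-1*(-17190)/47883 - 26217/w(g) = -1*(-17190)/47883 - 26217/1 = 17190*(1/47883) - 26217*1 = 5730/15961 - 26217 = -418443807/15961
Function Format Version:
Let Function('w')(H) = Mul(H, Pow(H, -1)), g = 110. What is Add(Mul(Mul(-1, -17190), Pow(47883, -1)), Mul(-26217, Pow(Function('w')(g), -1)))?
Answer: Rational(-418443807, 15961) ≈ -26217.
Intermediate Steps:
Function('w')(H) = 1
Add(Mul(Mul(-1, -17190), Pow(47883, -1)), Mul(-26217, Pow(Function('w')(g), -1))) = Add(Mul(Mul(-1, -17190), Pow(47883, -1)), Mul(-26217, Pow(1, -1))) = Add(Mul(17190, Rational(1, 47883)), Mul(-26217, 1)) = Add(Rational(5730, 15961), -26217) = Rational(-418443807, 15961)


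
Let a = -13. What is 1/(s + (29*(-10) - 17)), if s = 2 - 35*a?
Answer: 1/150 ≈ 0.0066667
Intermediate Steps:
s = 457 (s = 2 - 35*(-13) = 2 + 455 = 457)
1/(s + (29*(-10) - 17)) = 1/(457 + (29*(-10) - 17)) = 1/(457 + (-290 - 17)) = 1/(457 - 307) = 1/150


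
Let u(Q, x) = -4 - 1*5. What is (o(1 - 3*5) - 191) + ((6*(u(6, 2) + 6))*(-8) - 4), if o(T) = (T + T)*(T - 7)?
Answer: 537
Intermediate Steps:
u(Q, x) = -9 (u(Q, x) = -4 - 5 = -9)
o(T) = 2*T*(-7 + T) (o(T) = (2*T)*(-7 + T) = 2*T*(-7 + T))
(o(1 - 3*5) - 191) + ((6*(u(6, 2) + 6))*(-8) - 4) = (2*(1 - 3*5)*(-7 + (1 - 3*5)) - 191) + ((6*(-9 + 6))*(-8) - 4) = (2*(1 - 1*15)*(-7 + (1 - 1*15)) - 191) + ((6*(-3))*(-8) - 4) = (2*(1 - 15)*(-7 + (1 - 15)) - 191) + (-18*(-8) - 4) = (2*(-14)*(-7 - 14) - 191) + (144 - 4) = (2*(-14)*(-21) - 191) + 140 = (588 - 191) + 140 = 397 + 140 = 537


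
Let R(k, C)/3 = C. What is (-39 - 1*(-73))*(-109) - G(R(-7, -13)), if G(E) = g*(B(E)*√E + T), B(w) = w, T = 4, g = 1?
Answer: -3710 + 39*I*√39 ≈ -3710.0 + 243.55*I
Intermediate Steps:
R(k, C) = 3*C
G(E) = 4 + E^(3/2) (G(E) = 1*(E*√E + 4) = 1*(E^(3/2) + 4) = 1*(4 + E^(3/2)) = 4 + E^(3/2))
(-39 - 1*(-73))*(-109) - G(R(-7, -13)) = (-39 - 1*(-73))*(-109) - (4 + (3*(-13))^(3/2)) = (-39 + 73)*(-109) - (4 + (-39)^(3/2)) = 34*(-109) - (4 - 39*I*√39) = -3706 + (-4 + 39*I*√39) = -3710 + 39*I*√39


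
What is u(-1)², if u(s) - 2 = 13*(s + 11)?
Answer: 17424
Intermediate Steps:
u(s) = 145 + 13*s (u(s) = 2 + 13*(s + 11) = 2 + 13*(11 + s) = 2 + (143 + 13*s) = 145 + 13*s)
u(-1)² = (145 + 13*(-1))² = (145 - 13)² = 132² = 17424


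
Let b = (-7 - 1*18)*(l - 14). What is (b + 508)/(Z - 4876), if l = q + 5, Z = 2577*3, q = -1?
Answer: 758/2855 ≈ 0.26550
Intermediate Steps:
Z = 7731
l = 4 (l = -1 + 5 = 4)
b = 250 (b = (-7 - 1*18)*(4 - 14) = (-7 - 18)*(-10) = -25*(-10) = 250)
(b + 508)/(Z - 4876) = (250 + 508)/(7731 - 4876) = 758/2855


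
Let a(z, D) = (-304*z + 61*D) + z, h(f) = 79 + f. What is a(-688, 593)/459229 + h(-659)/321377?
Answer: 78354352329/147585638333 ≈ 0.53091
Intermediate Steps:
a(z, D) = -303*z + 61*D
a(-688, 593)/459229 + h(-659)/321377 = (-303*(-688) + 61*593)/459229 + (79 - 659)/321377 = (208464 + 36173)*(1/459229) - 580*1/321377 = 244637*(1/459229) - 580/321377 = 244637/459229 - 580/321377 = 78354352329/147585638333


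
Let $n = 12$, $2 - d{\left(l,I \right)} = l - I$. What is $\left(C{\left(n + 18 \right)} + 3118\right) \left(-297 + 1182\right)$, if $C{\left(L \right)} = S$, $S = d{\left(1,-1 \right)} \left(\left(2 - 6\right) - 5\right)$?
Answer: $2759430$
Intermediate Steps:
$d{\left(l,I \right)} = 2 + I - l$ ($d{\left(l,I \right)} = 2 - \left(l - I\right) = 2 + \left(I - l\right) = 2 + I - l$)
$S = 0$ ($S = \left(2 - 1 - 1\right) \left(\left(2 - 6\right) - 5\right) = \left(2 - 1 - 1\right) \left(-4 - 5\right) = 0 \left(-9\right) = 0$)
$C{\left(L \right)} = 0$
$\left(C{\left(n + 18 \right)} + 3118\right) \left(-297 + 1182\right) = \left(0 + 3118\right) \left(-297 + 1182\right) = 3118 \cdot 885 = 2759430$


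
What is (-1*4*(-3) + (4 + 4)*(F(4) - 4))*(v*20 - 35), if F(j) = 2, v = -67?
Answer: 5500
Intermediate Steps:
(-1*4*(-3) + (4 + 4)*(F(4) - 4))*(v*20 - 35) = (-1*4*(-3) + (4 + 4)*(2 - 4))*(-67*20 - 35) = (-4*(-3) + 8*(-2))*(-1340 - 35) = (12 - 16)*(-1375) = -4*(-1375) = 5500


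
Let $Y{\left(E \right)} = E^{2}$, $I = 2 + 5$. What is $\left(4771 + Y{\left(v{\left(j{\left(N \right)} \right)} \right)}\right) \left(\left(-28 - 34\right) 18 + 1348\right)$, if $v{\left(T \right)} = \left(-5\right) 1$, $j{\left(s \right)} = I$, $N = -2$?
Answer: $1112672$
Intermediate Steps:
$I = 7$
$j{\left(s \right)} = 7$
$v{\left(T \right)} = -5$
$\left(4771 + Y{\left(v{\left(j{\left(N \right)} \right)} \right)}\right) \left(\left(-28 - 34\right) 18 + 1348\right) = \left(4771 + \left(-5\right)^{2}\right) \left(\left(-28 - 34\right) 18 + 1348\right) = \left(4771 + 25\right) \left(\left(-62\right) 18 + 1348\right) = 4796 \left(-1116 + 1348\right) = 4796 \cdot 232 = 1112672$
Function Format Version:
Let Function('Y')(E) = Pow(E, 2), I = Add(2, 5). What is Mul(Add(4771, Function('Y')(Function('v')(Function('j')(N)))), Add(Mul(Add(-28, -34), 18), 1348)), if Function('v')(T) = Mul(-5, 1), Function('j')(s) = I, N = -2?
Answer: 1112672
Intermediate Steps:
I = 7
Function('j')(s) = 7
Function('v')(T) = -5
Mul(Add(4771, Function('Y')(Function('v')(Function('j')(N)))), Add(Mul(Add(-28, -34), 18), 1348)) = Mul(Add(4771, Pow(-5, 2)), Add(Mul(Add(-28, -34), 18), 1348)) = Mul(Add(4771, 25), Add(Mul(-62, 18), 1348)) = Mul(4796, Add(-1116, 1348)) = Mul(4796, 232) = 1112672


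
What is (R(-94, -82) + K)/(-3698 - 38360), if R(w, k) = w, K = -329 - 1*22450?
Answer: 22873/42058 ≈ 0.54384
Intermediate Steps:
K = -22779 (K = -329 - 22450 = -22779)
(R(-94, -82) + K)/(-3698 - 38360) = (-94 - 22779)/(-3698 - 38360) = -22873/(-42058) = -22873*(-1/42058) = 22873/42058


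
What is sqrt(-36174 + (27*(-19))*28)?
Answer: I*sqrt(50538) ≈ 224.81*I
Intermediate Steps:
sqrt(-36174 + (27*(-19))*28) = sqrt(-36174 - 513*28) = sqrt(-36174 - 14364) = sqrt(-50538) = I*sqrt(50538)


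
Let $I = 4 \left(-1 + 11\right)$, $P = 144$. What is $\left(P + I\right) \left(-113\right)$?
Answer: $-20792$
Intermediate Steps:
$I = 40$ ($I = 4 \cdot 10 = 40$)
$\left(P + I\right) \left(-113\right) = \left(144 + 40\right) \left(-113\right) = 184 \left(-113\right) = -20792$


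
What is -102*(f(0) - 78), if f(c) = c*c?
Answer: 7956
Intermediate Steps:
f(c) = c²
-102*(f(0) - 78) = -102*(0² - 78) = -102*(0 - 78) = -102*(-78) = 7956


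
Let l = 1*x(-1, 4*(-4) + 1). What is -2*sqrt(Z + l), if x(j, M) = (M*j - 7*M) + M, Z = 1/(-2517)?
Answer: -4*sqrt(166300707)/2517 ≈ -20.494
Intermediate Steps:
Z = -1/2517 ≈ -0.00039730
x(j, M) = -6*M + M*j (x(j, M) = (-7*M + M*j) + M = -6*M + M*j)
l = 105 (l = 1*((4*(-4) + 1)*(-6 - 1)) = 1*((-16 + 1)*(-7)) = 1*(-15*(-7)) = 1*105 = 105)
-2*sqrt(Z + l) = -2*sqrt(-1/2517 + 105) = -4*sqrt(166300707)/2517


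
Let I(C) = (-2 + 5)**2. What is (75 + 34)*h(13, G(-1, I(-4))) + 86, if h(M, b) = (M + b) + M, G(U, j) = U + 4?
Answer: 3247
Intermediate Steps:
I(C) = 9 (I(C) = 3**2 = 9)
G(U, j) = 4 + U
h(M, b) = b + 2*M
(75 + 34)*h(13, G(-1, I(-4))) + 86 = (75 + 34)*((4 - 1) + 2*13) + 86 = 109*(3 + 26) + 86 = 109*29 + 86 = 3161 + 86 = 3247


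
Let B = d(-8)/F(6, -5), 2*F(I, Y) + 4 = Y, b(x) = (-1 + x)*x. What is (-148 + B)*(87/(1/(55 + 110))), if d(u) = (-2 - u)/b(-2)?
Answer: -2127730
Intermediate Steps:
b(x) = x*(-1 + x)
F(I, Y) = -2 + Y/2
d(u) = -⅓ - u/6 (d(u) = (-2 - u)/((-2*(-1 - 2))) = (-2 - u)/((-2*(-3))) = (-2 - u)/6 = (-2 - u)*(⅙) = -⅓ - u/6)
B = -2/9 (B = (-⅓ - ⅙*(-8))/(-2 + (½)*(-5)) = (-⅓ + 4/3)/(-2 - 5/2) = 1/(-9/2) = 1*(-2/9) = -2/9 ≈ -0.22222)
(-148 + B)*(87/(1/(55 + 110))) = (-148 - 2/9)*(87/(1/(55 + 110))) = -38686/(3*(1/165)) = -38686/(3*1/165) = -38686*165/3 = -1334/9*14355 = -2127730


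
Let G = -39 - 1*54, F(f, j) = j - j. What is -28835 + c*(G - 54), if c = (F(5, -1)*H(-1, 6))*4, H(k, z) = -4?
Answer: -28835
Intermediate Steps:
F(f, j) = 0
G = -93 (G = -39 - 54 = -93)
c = 0 (c = (0*(-4))*4 = 0*4 = 0)
-28835 + c*(G - 54) = -28835 + 0*(-93 - 54) = -28835 + 0*(-147) = -28835 + 0 = -28835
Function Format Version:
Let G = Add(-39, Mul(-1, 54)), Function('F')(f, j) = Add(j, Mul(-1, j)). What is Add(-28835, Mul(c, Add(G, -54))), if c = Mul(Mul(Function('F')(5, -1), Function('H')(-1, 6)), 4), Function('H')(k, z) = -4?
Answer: -28835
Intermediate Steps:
Function('F')(f, j) = 0
G = -93 (G = Add(-39, -54) = -93)
c = 0 (c = Mul(Mul(0, -4), 4) = Mul(0, 4) = 0)
Add(-28835, Mul(c, Add(G, -54))) = Add(-28835, Mul(0, Add(-93, -54))) = Add(-28835, Mul(0, -147)) = Add(-28835, 0) = -28835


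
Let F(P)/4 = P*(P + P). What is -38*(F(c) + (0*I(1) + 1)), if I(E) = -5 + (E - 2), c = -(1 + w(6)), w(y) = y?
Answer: -14934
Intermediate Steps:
c = -7 (c = -(1 + 6) = -1*7 = -7)
F(P) = 8*P² (F(P) = 4*(P*(P + P)) = 4*(P*(2*P)) = 4*(2*P²) = 8*P²)
I(E) = -7 + E (I(E) = -5 + (-2 + E) = -7 + E)
-38*(F(c) + (0*I(1) + 1)) = -38*(8*(-7)² + (0*(-7 + 1) + 1)) = -38*(8*49 + (0*(-6) + 1)) = -38*(392 + (0 + 1)) = -38*(392 + 1) = -38*393 = -14934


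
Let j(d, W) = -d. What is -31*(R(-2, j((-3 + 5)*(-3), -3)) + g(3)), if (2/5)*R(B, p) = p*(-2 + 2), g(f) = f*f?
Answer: -279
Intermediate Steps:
g(f) = f**2
R(B, p) = 0 (R(B, p) = 5*(p*(-2 + 2))/2 = 5*(p*0)/2 = (5/2)*0 = 0)
-31*(R(-2, j((-3 + 5)*(-3), -3)) + g(3)) = -31*(0 + 3**2) = -31*(0 + 9) = -31*9 = -279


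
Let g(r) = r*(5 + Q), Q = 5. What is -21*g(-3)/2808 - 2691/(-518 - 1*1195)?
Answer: 159917/89076 ≈ 1.7953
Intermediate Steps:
g(r) = 10*r (g(r) = r*(5 + 5) = r*10 = 10*r)
-21*g(-3)/2808 - 2691/(-518 - 1*1195) = -210*(-3)/2808 - 2691/(-518 - 1*1195) = -21*(-30)*(1/2808) - 2691/(-518 - 1195) = 630*(1/2808) - 2691/(-1713) = 35/156 - 2691*(-1/1713) = 35/156 + 897/571 = 159917/89076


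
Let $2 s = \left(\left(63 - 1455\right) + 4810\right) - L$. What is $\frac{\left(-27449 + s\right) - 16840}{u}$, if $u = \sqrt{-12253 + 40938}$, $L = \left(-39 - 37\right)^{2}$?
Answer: $- \frac{45468 \sqrt{28685}}{28685} \approx -268.46$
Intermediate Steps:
$L = 5776$ ($L = \left(-76\right)^{2} = 5776$)
$s = -1179$ ($s = \frac{\left(\left(63 - 1455\right) + 4810\right) - 5776}{2} = \frac{\left(-1392 + 4810\right) - 5776}{2} = \frac{3418 - 5776}{2} = \frac{1}{2} \left(-2358\right) = -1179$)
$u = \sqrt{28685} \approx 169.37$
$\frac{\left(-27449 + s\right) - 16840}{u} = \frac{\left(-27449 - 1179\right) - 16840}{\sqrt{28685}} = \left(-28628 - 16840\right) \frac{\sqrt{28685}}{28685} = - 45468 \frac{\sqrt{28685}}{28685} = - \frac{45468 \sqrt{28685}}{28685}$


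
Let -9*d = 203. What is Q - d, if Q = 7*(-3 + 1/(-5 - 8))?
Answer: 119/117 ≈ 1.0171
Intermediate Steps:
d = -203/9 (d = -1/9*203 = -203/9 ≈ -22.556)
Q = -280/13 (Q = 7*(-3 + 1/(-13)) = 7*(-3 - 1/13) = 7*(-40/13) = -280/13 ≈ -21.538)
Q - d = -280/13 - 1*(-203/9) = -280/13 + 203/9 = 119/117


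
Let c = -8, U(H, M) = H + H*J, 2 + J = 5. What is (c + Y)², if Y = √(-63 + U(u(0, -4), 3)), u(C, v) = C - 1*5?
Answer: (8 - I*√83)² ≈ -19.0 - 145.77*I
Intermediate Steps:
J = 3 (J = -2 + 5 = 3)
u(C, v) = -5 + C (u(C, v) = C - 5 = -5 + C)
U(H, M) = 4*H (U(H, M) = H + H*3 = H + 3*H = 4*H)
Y = I*√83 (Y = √(-63 + 4*(-5 + 0)) = √(-63 + 4*(-5)) = √(-63 - 20) = √(-83) = I*√83 ≈ 9.1104*I)
(c + Y)² = (-8 + I*√83)²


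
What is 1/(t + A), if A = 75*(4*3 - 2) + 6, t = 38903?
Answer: 1/39659 ≈ 2.5215e-5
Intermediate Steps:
A = 756 (A = 75*(12 - 2) + 6 = 75*10 + 6 = 750 + 6 = 756)
1/(t + A) = 1/(38903 + 756) = 1/39659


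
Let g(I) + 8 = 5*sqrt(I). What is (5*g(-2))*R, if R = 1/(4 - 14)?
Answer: 4 - 5*I*sqrt(2)/2 ≈ 4.0 - 3.5355*I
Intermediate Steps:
g(I) = -8 + 5*sqrt(I)
R = -1/10 (R = 1/(-10) = -1/10 ≈ -0.10000)
(5*g(-2))*R = (5*(-8 + 5*sqrt(-2)))*(-1/10) = (5*(-8 + 5*(I*sqrt(2))))*(-1/10) = (5*(-8 + 5*I*sqrt(2)))*(-1/10) = (-40 + 25*I*sqrt(2))*(-1/10) = 4 - 5*I*sqrt(2)/2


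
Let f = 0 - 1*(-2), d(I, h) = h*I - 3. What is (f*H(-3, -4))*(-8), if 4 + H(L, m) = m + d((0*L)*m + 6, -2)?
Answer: 368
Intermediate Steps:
d(I, h) = -3 + I*h (d(I, h) = I*h - 3 = -3 + I*h)
H(L, m) = -19 + m (H(L, m) = -4 + (m + (-3 + ((0*L)*m + 6)*(-2))) = -4 + (m + (-3 + (0*m + 6)*(-2))) = -4 + (m + (-3 + (0 + 6)*(-2))) = -4 + (m + (-3 + 6*(-2))) = -4 + (m + (-3 - 12)) = -4 + (m - 15) = -4 + (-15 + m) = -19 + m)
f = 2 (f = 0 + 2 = 2)
(f*H(-3, -4))*(-8) = (2*(-19 - 4))*(-8) = (2*(-23))*(-8) = -46*(-8) = 368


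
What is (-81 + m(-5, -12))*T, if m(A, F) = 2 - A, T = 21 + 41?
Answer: -4588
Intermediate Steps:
T = 62
(-81 + m(-5, -12))*T = (-81 + (2 - 1*(-5)))*62 = (-81 + (2 + 5))*62 = (-81 + 7)*62 = -74*62 = -4588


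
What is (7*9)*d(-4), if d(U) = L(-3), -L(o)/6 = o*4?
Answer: 4536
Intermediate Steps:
L(o) = -24*o (L(o) = -6*o*4 = -24*o)
d(U) = 72 (d(U) = -24*(-3) = 72)
(7*9)*d(-4) = (7*9)*72 = 63*72 = 4536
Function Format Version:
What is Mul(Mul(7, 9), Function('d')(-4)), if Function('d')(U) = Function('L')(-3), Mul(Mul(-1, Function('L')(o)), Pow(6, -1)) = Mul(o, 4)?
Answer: 4536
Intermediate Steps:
Function('L')(o) = Mul(-24, o) (Function('L')(o) = Mul(-6, Mul(o, 4)) = Mul(-6, Mul(4, o)) = Mul(-24, o))
Function('d')(U) = 72 (Function('d')(U) = Mul(-24, -3) = 72)
Mul(Mul(7, 9), Function('d')(-4)) = Mul(Mul(7, 9), 72) = Mul(63, 72) = 4536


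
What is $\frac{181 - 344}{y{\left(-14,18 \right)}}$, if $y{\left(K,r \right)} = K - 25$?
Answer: $\frac{163}{39} \approx 4.1795$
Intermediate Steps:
$y{\left(K,r \right)} = -25 + K$
$\frac{181 - 344}{y{\left(-14,18 \right)}} = \frac{181 - 344}{-25 - 14} = \frac{181 - 344}{-39} = \left(-163\right) \left(- \frac{1}{39}\right) = \frac{163}{39}$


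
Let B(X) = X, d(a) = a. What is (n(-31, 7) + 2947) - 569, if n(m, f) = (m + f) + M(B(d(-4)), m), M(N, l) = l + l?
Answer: 2292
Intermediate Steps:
M(N, l) = 2*l
n(m, f) = f + 3*m (n(m, f) = (m + f) + 2*m = (f + m) + 2*m = f + 3*m)
(n(-31, 7) + 2947) - 569 = ((7 + 3*(-31)) + 2947) - 569 = ((7 - 93) + 2947) - 569 = (-86 + 2947) - 569 = 2861 - 569 = 2292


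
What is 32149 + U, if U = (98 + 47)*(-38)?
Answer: 26639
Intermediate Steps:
U = -5510 (U = 145*(-38) = -5510)
32149 + U = 32149 - 5510 = 26639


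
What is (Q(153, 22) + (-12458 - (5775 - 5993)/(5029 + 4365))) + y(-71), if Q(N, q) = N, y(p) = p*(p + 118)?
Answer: -73470365/4697 ≈ -15642.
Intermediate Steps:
y(p) = p*(118 + p)
(Q(153, 22) + (-12458 - (5775 - 5993)/(5029 + 4365))) + y(-71) = (153 + (-12458 - (5775 - 5993)/(5029 + 4365))) - 71*(118 - 71) = (153 + (-12458 - (-218)/9394)) - 71*47 = (153 + (-12458 - (-218)/9394)) - 3337 = (153 + (-12458 - 1*(-109/4697))) - 3337 = (153 + (-12458 + 109/4697)) - 3337 = (153 - 58515117/4697) - 3337 = -57796476/4697 - 3337 = -73470365/4697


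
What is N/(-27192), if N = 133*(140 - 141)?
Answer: 133/27192 ≈ 0.0048911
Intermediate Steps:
N = -133 (N = 133*(-1) = -133)
N/(-27192) = -133/(-27192) = -133*(-1/27192) = 133/27192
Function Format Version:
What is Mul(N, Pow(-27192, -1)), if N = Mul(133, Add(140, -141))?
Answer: Rational(133, 27192) ≈ 0.0048911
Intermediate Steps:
N = -133 (N = Mul(133, -1) = -133)
Mul(N, Pow(-27192, -1)) = Mul(-133, Pow(-27192, -1)) = Mul(-133, Rational(-1, 27192)) = Rational(133, 27192)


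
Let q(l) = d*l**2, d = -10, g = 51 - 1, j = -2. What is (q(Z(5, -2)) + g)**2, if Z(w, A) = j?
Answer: 100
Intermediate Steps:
Z(w, A) = -2
g = 50
q(l) = -10*l**2
(q(Z(5, -2)) + g)**2 = (-10*(-2)**2 + 50)**2 = (-10*4 + 50)**2 = (-40 + 50)**2 = 10**2 = 100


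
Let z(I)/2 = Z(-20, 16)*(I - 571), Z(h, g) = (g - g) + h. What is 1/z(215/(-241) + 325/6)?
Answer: 723/14972620 ≈ 4.8288e-5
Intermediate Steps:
Z(h, g) = h (Z(h, g) = 0 + h = h)
z(I) = 22840 - 40*I (z(I) = 2*(-20*(I - 571)) = 2*(-20*(-571 + I)) = 2*(11420 - 20*I) = 22840 - 40*I)
1/z(215/(-241) + 325/6) = 1/(22840 - 40*(215/(-241) + 325/6)) = 1/(22840 - 40*(215*(-1/241) + 325*(⅙))) = 1/(22840 - 40*(-215/241 + 325/6)) = 1/(22840 - 40*77035/1446) = 1/(22840 - 1540700/723) = 1/(14972620/723) = 723/14972620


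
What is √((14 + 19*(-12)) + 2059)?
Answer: 3*√205 ≈ 42.953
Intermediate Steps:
√((14 + 19*(-12)) + 2059) = √((14 - 228) + 2059) = √(-214 + 2059) = √1845 = 3*√205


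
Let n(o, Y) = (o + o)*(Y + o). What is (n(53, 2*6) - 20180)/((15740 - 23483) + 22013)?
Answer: -1329/1427 ≈ -0.93132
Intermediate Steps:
n(o, Y) = 2*o*(Y + o) (n(o, Y) = (2*o)*(Y + o) = 2*o*(Y + o))
(n(53, 2*6) - 20180)/((15740 - 23483) + 22013) = (2*53*(2*6 + 53) - 20180)/((15740 - 23483) + 22013) = (2*53*(12 + 53) - 20180)/(-7743 + 22013) = (2*53*65 - 20180)/14270 = (6890 - 20180)*(1/14270) = -13290*1/14270 = -1329/1427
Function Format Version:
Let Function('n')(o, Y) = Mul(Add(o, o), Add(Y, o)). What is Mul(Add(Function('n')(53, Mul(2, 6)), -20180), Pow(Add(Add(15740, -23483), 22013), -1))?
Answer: Rational(-1329, 1427) ≈ -0.93132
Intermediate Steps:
Function('n')(o, Y) = Mul(2, o, Add(Y, o)) (Function('n')(o, Y) = Mul(Mul(2, o), Add(Y, o)) = Mul(2, o, Add(Y, o)))
Mul(Add(Function('n')(53, Mul(2, 6)), -20180), Pow(Add(Add(15740, -23483), 22013), -1)) = Mul(Add(Mul(2, 53, Add(Mul(2, 6), 53)), -20180), Pow(Add(Add(15740, -23483), 22013), -1)) = Mul(Add(Mul(2, 53, Add(12, 53)), -20180), Pow(Add(-7743, 22013), -1)) = Mul(Add(Mul(2, 53, 65), -20180), Pow(14270, -1)) = Mul(Add(6890, -20180), Rational(1, 14270)) = Mul(-13290, Rational(1, 14270)) = Rational(-1329, 1427)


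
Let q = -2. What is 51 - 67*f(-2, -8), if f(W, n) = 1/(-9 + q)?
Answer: 628/11 ≈ 57.091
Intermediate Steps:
f(W, n) = -1/11 (f(W, n) = 1/(-9 - 2) = 1/(-11) = -1/11)
51 - 67*f(-2, -8) = 51 - 67*(-1/11) = 51 + 67/11 = 628/11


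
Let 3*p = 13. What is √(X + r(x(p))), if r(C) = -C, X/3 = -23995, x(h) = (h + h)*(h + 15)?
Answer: I*√649373/3 ≈ 268.61*I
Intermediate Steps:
p = 13/3 (p = (⅓)*13 = 13/3 ≈ 4.3333)
x(h) = 2*h*(15 + h) (x(h) = (2*h)*(15 + h) = 2*h*(15 + h))
X = -71985 (X = 3*(-23995) = -71985)
√(X + r(x(p))) = √(-71985 - 2*13*(15 + 13/3)/3) = √(-71985 - 2*13*58/(3*3)) = √(-71985 - 1*1508/9) = √(-71985 - 1508/9) = √(-649373/9) = I*√649373/3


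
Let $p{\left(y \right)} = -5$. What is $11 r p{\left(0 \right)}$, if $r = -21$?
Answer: $1155$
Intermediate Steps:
$11 r p{\left(0 \right)} = 11 \left(-21\right) \left(-5\right) = \left(-231\right) \left(-5\right) = 1155$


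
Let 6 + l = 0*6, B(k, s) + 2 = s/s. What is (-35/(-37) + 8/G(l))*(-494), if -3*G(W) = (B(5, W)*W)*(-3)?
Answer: -124982/111 ≈ -1126.0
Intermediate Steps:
B(k, s) = -1 (B(k, s) = -2 + s/s = -2 + 1 = -1)
l = -6 (l = -6 + 0*6 = -6 + 0 = -6)
G(W) = -W (G(W) = -(-W)*(-3)/3 = -W)
(-35/(-37) + 8/G(l))*(-494) = (-35/(-37) + 8/((-1*(-6))))*(-494) = (-35*(-1/37) + 8/6)*(-494) = (35/37 + 8*(1/6))*(-494) = (35/37 + 4/3)*(-494) = (253/111)*(-494) = -124982/111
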